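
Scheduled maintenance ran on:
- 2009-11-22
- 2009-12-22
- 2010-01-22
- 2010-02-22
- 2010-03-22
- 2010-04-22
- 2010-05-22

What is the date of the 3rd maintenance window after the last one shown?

2010-08-22

The day-of-month is always 22 (30, 31, 31, 28, 31, 30 days between events).
So this recurs on the 22nd of each month.
June 2010: 2010-06-22.
July 2010: 2010-07-22.
August 2010: 2010-08-22.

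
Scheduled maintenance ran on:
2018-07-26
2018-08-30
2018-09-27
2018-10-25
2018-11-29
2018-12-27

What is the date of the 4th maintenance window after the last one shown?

2019-04-25

These are Thursdays with 35, 28, 28, 35, 28-day gaps.
Each is the final Thursday of its month — 2018-08-30 is past the 28th, so '4th Thursday' doesn't fit.
January 2019 ends with Thursday 2019-01-31.
Last Thursday of February 2019: 2019-02-28.
March 2019 ends with Thursday 2019-03-28.
April 2019 ends with Thursday 2019-04-25.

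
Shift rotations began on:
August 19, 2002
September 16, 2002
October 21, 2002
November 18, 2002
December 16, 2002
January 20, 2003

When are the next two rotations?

All dates are Mondays, 28, 35, 28, 28, 35 days apart.
Specifically, the 3rd Monday of each month.
February 2003 — 3rd Monday is February 17, 2003.
3rd Monday of March 2003: March 17, 2003.

February 17, 2003; March 17, 2003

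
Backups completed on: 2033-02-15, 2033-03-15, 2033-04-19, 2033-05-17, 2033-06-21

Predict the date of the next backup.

Gaps: 28, 35, 28, 35 days — a mix of 28 and 35. Every date is a Tuesday.
Each is the 3rd Tuesday of its month.
July 2033 — 3rd Tuesday is 2033-07-19.

2033-07-19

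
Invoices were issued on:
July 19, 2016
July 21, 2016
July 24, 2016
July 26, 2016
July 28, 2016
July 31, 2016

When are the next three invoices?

August 2, 2016; August 4, 2016; August 7, 2016

Gaps: 2, 3, 2, 2, 3 days — not constant, but cyclic with period 3.
The events fall on every Tuesday, Thursday and Sunday.
Next Tuesday: August 2, 2016.
The following Thursday is August 4, 2016.
Next Sunday: August 7, 2016.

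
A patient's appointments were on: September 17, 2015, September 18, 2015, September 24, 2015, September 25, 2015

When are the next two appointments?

October 1, 2015; October 2, 2015

Gaps: 1, 6, 1 days — not constant, but cyclic with period 2.
The events fall on every Thursday and Friday.
The following Thursday is October 1, 2015.
The following Friday is October 2, 2015.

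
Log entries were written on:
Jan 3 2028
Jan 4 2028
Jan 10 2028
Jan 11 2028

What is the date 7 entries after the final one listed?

Feb 7 2028

Every event lands on a Monday or Tuesday (gaps cycle 1, 6, 1).
So the schedule is: every Monday and Tuesday.
The following Monday is Jan 17 2028.
The following Tuesday is Jan 18 2028.
The following Monday is Jan 24 2028.
Next Tuesday: Jan 25 2028.
The following Monday is Jan 31 2028.
Next Tuesday: Feb 1 2028.
The following Monday is Feb 7 2028.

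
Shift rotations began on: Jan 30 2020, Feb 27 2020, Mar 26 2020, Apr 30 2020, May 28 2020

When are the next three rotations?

Jun 25 2020, Jul 30 2020, Aug 27 2020

All Thursdays; the gaps (28, 28, 35, 28) vary with month length.
This is the last Thursday of each month.
Last Thursday of June 2020: Jun 25 2020.
Last Thursday of July 2020: Jul 30 2020.
August 2020 ends with Thursday Aug 27 2020.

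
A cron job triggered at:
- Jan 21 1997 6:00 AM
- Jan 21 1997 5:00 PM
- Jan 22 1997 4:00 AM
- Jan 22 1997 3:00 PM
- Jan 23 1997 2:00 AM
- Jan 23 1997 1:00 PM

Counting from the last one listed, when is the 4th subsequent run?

Jan 25 1997 9:00 AM

Gaps: 11, 11, 11, 11, 11 hours — each event is 11 hours after the previous one.
Jan 23 1997 1:00 PM + 11 h = Jan 24 1997 12:00 AM.
Jan 24 1997 12:00 AM + 11 h = Jan 24 1997 11:00 AM.
Jan 24 1997 11:00 AM + 11 h = Jan 24 1997 10:00 PM.
Jan 24 1997 10:00 PM + 11 h = Jan 25 1997 9:00 AM.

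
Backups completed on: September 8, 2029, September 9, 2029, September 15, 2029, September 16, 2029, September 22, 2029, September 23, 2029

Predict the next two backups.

September 29, 2029; September 30, 2029

Gaps: 1, 6, 1, 6, 1 days — not constant, but cyclic with period 2.
The events fall on every Saturday and Sunday.
The following Saturday is September 29, 2029.
Next Sunday: September 30, 2029.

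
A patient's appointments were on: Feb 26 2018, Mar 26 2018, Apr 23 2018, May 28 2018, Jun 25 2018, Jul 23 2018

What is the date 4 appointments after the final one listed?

Nov 26 2018

Gaps: 28, 28, 35, 28, 28 days — a mix of 28 and 35. Every date is a Monday.
Each is the 4th Monday of its month.
4th Monday of August 2018: Aug 27 2018.
September 2018 — 4th Monday is Sep 24 2018.
4th Monday of October 2018: Oct 22 2018.
4th Monday of November 2018: Nov 26 2018.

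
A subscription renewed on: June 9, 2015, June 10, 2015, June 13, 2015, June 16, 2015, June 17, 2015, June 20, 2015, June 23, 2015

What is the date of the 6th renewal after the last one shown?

Every event lands on a Tuesday or Wednesday or Saturday (gaps cycle 1, 3, 3, 1, 3, 3).
So the schedule is: every Tuesday, Wednesday and Saturday.
The following Wednesday is June 24, 2015.
Next Saturday: June 27, 2015.
The following Tuesday is June 30, 2015.
The following Wednesday is July 1, 2015.
The following Saturday is July 4, 2015.
Next Tuesday: July 7, 2015.

July 7, 2015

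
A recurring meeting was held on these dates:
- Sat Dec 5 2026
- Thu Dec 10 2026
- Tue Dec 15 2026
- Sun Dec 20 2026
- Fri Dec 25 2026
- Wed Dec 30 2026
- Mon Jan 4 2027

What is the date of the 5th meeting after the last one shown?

Fri Jan 29 2027

The spacing is 5, 5, 5, 5, 5, 5 days — always 5 days.
Mon Jan 4 2027 + 5 days = Sat Jan 9 2027.
Sat Jan 9 2027 + 5 days = Thu Jan 14 2027.
Thu Jan 14 2027 + 5 days = Tue Jan 19 2027.
Tue Jan 19 2027 + 5 days = Sun Jan 24 2027.
Sun Jan 24 2027 + 5 days = Fri Jan 29 2027.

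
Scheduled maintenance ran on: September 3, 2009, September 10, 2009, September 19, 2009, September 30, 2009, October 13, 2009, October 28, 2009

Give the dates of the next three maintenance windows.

Gaps: 7, 9, 11, 13, 15 days — each gap is 2 larger than the previous one.
Next gap: 17 days. October 28, 2009 + 17 days = November 14, 2009.
Next gap: 19 days. November 14, 2009 + 19 days = December 3, 2009.
Next gap: 21 days. December 3, 2009 + 21 days = December 24, 2009.

November 14, 2009; December 3, 2009; December 24, 2009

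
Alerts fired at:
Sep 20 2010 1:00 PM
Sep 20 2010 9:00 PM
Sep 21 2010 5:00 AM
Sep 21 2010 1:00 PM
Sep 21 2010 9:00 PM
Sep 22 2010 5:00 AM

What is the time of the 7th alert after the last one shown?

Spacing: 8, 8, 8, 8, 8 h — constant 8 h.
Sep 22 2010 5:00 AM + 8 h = Sep 22 2010 1:00 PM.
Sep 22 2010 1:00 PM + 8 h = Sep 22 2010 9:00 PM.
Sep 22 2010 9:00 PM + 8 h = Sep 23 2010 5:00 AM.
Sep 23 2010 5:00 AM + 8 h = Sep 23 2010 1:00 PM.
Sep 23 2010 1:00 PM + 8 h = Sep 23 2010 9:00 PM.
Sep 23 2010 9:00 PM + 8 h = Sep 24 2010 5:00 AM.
Sep 24 2010 5:00 AM + 8 h = Sep 24 2010 1:00 PM.

Sep 24 2010 1:00 PM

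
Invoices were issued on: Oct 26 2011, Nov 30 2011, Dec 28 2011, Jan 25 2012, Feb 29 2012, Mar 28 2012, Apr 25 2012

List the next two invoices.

May 30 2012, Jun 27 2012

Every date is a Wednesday; gaps 35, 28, 28, 35, 28, 28 days.
Each is the last Wednesday of its month (at least one falls on the 29th or later, ruling out '4th Wednesday').
May 2012 ends with Wednesday May 30 2012.
Last Wednesday of June 2012: Jun 27 2012.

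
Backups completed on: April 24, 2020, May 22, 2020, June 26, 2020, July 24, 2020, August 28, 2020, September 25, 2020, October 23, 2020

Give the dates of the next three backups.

November 27, 2020; December 25, 2020; January 22, 2021

These are Fridays at 28- or 35-day spacing (28, 35, 28, 35, 28, 28).
The pattern: 4th Friday of the month.
November 2020 — 4th Friday is November 27, 2020.
4th Friday of December 2020: December 25, 2020.
January 2021 — 4th Friday is January 22, 2021.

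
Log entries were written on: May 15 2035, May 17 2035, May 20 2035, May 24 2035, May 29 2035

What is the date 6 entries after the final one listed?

Jul 19 2035

Gaps: 2, 3, 4, 5 days — each gap is 1 larger than the previous one.
Next gap: 6 days. May 29 2035 + 6 days = Jun 4 2035.
Next gap: 7 days. Jun 4 2035 + 7 days = Jun 11 2035.
Next gap: 8 days. Jun 11 2035 + 8 days = Jun 19 2035.
Next gap: 9 days. Jun 19 2035 + 9 days = Jun 28 2035.
Next gap: 10 days. Jun 28 2035 + 10 days = Jul 8 2035.
Next gap: 11 days. Jul 8 2035 + 11 days = Jul 19 2035.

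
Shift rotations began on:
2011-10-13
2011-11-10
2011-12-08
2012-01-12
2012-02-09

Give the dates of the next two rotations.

All dates are Thursdays, 28, 28, 35, 28 days apart.
Specifically, the 2nd Thursday of each month.
2nd Thursday of March 2012: 2012-03-08.
April 2012 — 2nd Thursday is 2012-04-12.

2012-03-08, 2012-04-12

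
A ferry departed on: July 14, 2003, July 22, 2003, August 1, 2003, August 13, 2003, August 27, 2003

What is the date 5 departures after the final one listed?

Intervals are 8, 10, 12, 14 days — an arithmetic progression with common difference 2.
Next gap: 16 days. August 27, 2003 + 16 days = September 12, 2003.
Next gap: 18 days. September 12, 2003 + 18 days = September 30, 2003.
Next gap: 20 days. September 30, 2003 + 20 days = October 20, 2003.
Next gap: 22 days. October 20, 2003 + 22 days = November 11, 2003.
Next gap: 24 days. November 11, 2003 + 24 days = December 5, 2003.

December 5, 2003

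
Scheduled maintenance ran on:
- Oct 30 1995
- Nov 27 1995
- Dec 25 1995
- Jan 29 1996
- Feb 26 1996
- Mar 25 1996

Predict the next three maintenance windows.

Apr 29 1996, May 27 1996, Jun 24 1996

Every date is a Monday; gaps 28, 28, 35, 28, 28 days.
Each is the last Monday of its month (at least one falls on the 29th or later, ruling out '4th Monday').
April 1996 ends with Monday Apr 29 1996.
Last Monday of May 1996: May 27 1996.
Last Monday of June 1996: Jun 24 1996.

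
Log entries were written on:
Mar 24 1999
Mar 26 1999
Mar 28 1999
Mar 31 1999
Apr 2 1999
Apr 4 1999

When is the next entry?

Gaps: 2, 2, 3, 2, 2 days — not constant, but cyclic with period 3.
The events fall on every Wednesday, Friday and Sunday.
Next Wednesday: Apr 7 1999.

Apr 7 1999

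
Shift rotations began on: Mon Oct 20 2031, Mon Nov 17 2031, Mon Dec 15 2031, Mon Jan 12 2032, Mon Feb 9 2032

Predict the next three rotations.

Mon Mar 8 2032, Mon Apr 5 2032, Mon May 3 2032

The spacing is 28, 28, 28, 28 days — always 28 days.
Mon Feb 9 2032 + 28 days = Mon Mar 8 2032.
Mon Mar 8 2032 + 28 days = Mon Apr 5 2032.
Mon Apr 5 2032 + 28 days = Mon May 3 2032.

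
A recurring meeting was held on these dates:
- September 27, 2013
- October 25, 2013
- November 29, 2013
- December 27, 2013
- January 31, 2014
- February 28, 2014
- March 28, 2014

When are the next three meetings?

April 25, 2014; May 30, 2014; June 27, 2014

All Fridays; the gaps (28, 35, 28, 35, 28, 28) vary with month length.
This is the last Friday of each month.
April 2014 ends with Friday April 25, 2014.
May 2014 ends with Friday May 30, 2014.
Last Friday of June 2014: June 27, 2014.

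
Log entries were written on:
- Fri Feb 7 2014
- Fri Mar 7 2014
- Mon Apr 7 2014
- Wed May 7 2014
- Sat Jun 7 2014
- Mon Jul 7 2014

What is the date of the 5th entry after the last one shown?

Sun Dec 7 2014

The day-of-month is always 7 (28, 31, 30, 31, 30 days between events).
So this recurs on the 7th of each month.
August 2014: Thu Aug 7 2014.
Next: September 2014 → Sun Sep 7 2014.
Next: October 2014 → Tue Oct 7 2014.
Next: November 2014 → Fri Nov 7 2014.
December 2014: Sun Dec 7 2014.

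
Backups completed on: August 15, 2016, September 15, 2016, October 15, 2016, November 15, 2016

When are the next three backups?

December 15, 2016; January 15, 2017; February 15, 2017

Gaps: 31, 30, 31 days — not constant. Every event is on the 15th of the month.
Pattern: the 15th of each month.
Next: December 2016 → December 15, 2016.
Next: January 2017 → January 15, 2017.
February 2017: February 15, 2017.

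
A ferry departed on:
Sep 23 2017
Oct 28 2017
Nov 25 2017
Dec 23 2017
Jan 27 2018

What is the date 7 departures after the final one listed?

Aug 25 2018

Gaps: 35, 28, 28, 35 days — a mix of 28 and 35. Every date is a Saturday.
Each is the 4th Saturday of its month.
4th Saturday of February 2018: Feb 24 2018.
4th Saturday of March 2018: Mar 24 2018.
April 2018 — 4th Saturday is Apr 28 2018.
May 2018 — 4th Saturday is May 26 2018.
June 2018 — 4th Saturday is Jun 23 2018.
4th Saturday of July 2018: Jul 28 2018.
4th Saturday of August 2018: Aug 25 2018.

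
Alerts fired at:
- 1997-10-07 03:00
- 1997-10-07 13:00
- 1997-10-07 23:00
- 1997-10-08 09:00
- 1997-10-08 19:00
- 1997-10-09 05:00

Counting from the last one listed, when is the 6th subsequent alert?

Gaps: 10, 10, 10, 10, 10 hours — each event is 10 hours after the previous one.
1997-10-09 05:00 + 10 h = 1997-10-09 15:00.
1997-10-09 15:00 + 10 h = 1997-10-10 01:00.
1997-10-10 01:00 + 10 h = 1997-10-10 11:00.
1997-10-10 11:00 + 10 h = 1997-10-10 21:00.
1997-10-10 21:00 + 10 h = 1997-10-11 07:00.
1997-10-11 07:00 + 10 h = 1997-10-11 17:00.

1997-10-11 17:00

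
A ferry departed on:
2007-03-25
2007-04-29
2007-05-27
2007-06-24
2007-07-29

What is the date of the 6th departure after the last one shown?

2008-01-27

Every date is a Sunday; gaps 35, 28, 28, 35 days.
Each is the last Sunday of its month (at least one falls on the 29th or later, ruling out '4th Sunday').
August 2007 ends with Sunday 2007-08-26.
September 2007 ends with Sunday 2007-09-30.
October 2007 ends with Sunday 2007-10-28.
Last Sunday of November 2007: 2007-11-25.
December 2007 ends with Sunday 2007-12-30.
Last Sunday of January 2008: 2008-01-27.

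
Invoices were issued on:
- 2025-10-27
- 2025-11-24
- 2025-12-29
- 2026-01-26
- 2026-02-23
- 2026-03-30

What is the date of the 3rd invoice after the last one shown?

All Mondays; the gaps (28, 35, 28, 28, 35) vary with month length.
This is the last Monday of each month.
Last Monday of April 2026: 2026-04-27.
May 2026 ends with Monday 2026-05-25.
June 2026 ends with Monday 2026-06-29.

2026-06-29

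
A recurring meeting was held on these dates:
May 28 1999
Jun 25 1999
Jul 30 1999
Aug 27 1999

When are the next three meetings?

These are Fridays with 28, 35, 28-day gaps.
Each is the final Friday of its month — Jul 30 1999 is past the 28th, so '4th Friday' doesn't fit.
September 1999 ends with Friday Sep 24 1999.
Last Friday of October 1999: Oct 29 1999.
Last Friday of November 1999: Nov 26 1999.

Sep 24 1999, Oct 29 1999, Nov 26 1999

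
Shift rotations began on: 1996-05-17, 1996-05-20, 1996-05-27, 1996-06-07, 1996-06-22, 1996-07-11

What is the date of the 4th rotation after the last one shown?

Intervals are 3, 7, 11, 15, 19 days — an arithmetic progression with common difference 4.
Next gap: 23 days. 1996-07-11 + 23 days = 1996-08-03.
Next gap: 27 days. 1996-08-03 + 27 days = 1996-08-30.
Next gap: 31 days. 1996-08-30 + 31 days = 1996-09-30.
Next gap: 35 days. 1996-09-30 + 35 days = 1996-11-04.

1996-11-04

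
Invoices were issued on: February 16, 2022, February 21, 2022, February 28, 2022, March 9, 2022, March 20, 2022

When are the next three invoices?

April 2, 2022; April 17, 2022; May 4, 2022

Gaps: 5, 7, 9, 11 days — each gap is 2 larger than the previous one.
Next gap: 13 days. March 20, 2022 + 13 days = April 2, 2022.
Next gap: 15 days. April 2, 2022 + 15 days = April 17, 2022.
Next gap: 17 days. April 17, 2022 + 17 days = May 4, 2022.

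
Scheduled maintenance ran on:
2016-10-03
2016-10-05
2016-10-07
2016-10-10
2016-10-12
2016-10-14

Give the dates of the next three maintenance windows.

Every event lands on a Monday or Wednesday or Friday (gaps cycle 2, 2, 3, 2, 2).
So the schedule is: every Monday, Wednesday and Friday.
The following Monday is 2016-10-17.
Next Wednesday: 2016-10-19.
Next Friday: 2016-10-21.

2016-10-17, 2016-10-19, 2016-10-21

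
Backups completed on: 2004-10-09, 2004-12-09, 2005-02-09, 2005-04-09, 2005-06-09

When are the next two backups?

2005-08-09, 2005-10-09

Each date is the 9th; the gaps (61, 62, 59, 61) track the month lengths.
The rule is the 9th of every 2 months.
August 2005: 2005-08-09.
Next: October 2005 → 2005-10-09.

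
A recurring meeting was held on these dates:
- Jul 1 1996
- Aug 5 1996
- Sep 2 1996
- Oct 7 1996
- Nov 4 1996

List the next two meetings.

Gaps: 35, 28, 35, 28 days — a mix of 28 and 35. Every date is a Monday.
Each is the 1st Monday of its month.
December 1996 — 1st Monday is Dec 2 1996.
January 1997 — 1st Monday is Jan 6 1997.

Dec 2 1996, Jan 6 1997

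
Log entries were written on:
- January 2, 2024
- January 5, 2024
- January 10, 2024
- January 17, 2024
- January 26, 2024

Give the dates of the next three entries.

February 6, 2024; February 19, 2024; March 5, 2024

Gaps: 3, 5, 7, 9 days — each gap is 2 larger than the previous one.
Next gap: 11 days. January 26, 2024 + 11 days = February 6, 2024.
Next gap: 13 days. February 6, 2024 + 13 days = February 19, 2024.
Next gap: 15 days. February 19, 2024 + 15 days = March 5, 2024.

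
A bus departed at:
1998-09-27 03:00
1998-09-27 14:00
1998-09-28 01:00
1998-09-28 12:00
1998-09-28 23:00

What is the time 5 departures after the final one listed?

1998-10-01 06:00

Spacing: 11, 11, 11, 11 h — constant 11 h.
1998-09-28 23:00 + 11 h = 1998-09-29 10:00.
1998-09-29 10:00 + 11 h = 1998-09-29 21:00.
1998-09-29 21:00 + 11 h = 1998-09-30 08:00.
1998-09-30 08:00 + 11 h = 1998-09-30 19:00.
1998-09-30 19:00 + 11 h = 1998-10-01 06:00.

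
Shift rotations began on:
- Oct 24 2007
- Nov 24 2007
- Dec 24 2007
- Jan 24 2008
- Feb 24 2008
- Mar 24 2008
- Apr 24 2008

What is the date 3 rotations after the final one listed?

Jul 24 2008

The day-of-month is always 24 (31, 30, 31, 31, 29, 31 days between events).
So this recurs on the 24th of each month.
Next: May 2008 → May 24 2008.
June 2008: Jun 24 2008.
Next: July 2008 → Jul 24 2008.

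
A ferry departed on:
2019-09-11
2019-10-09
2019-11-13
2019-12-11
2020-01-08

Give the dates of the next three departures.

Gaps: 28, 35, 28, 28 days — a mix of 28 and 35. Every date is a Wednesday.
Each is the 2nd Wednesday of its month.
February 2020 — 2nd Wednesday is 2020-02-12.
2nd Wednesday of March 2020: 2020-03-11.
2nd Wednesday of April 2020: 2020-04-08.

2020-02-12, 2020-03-11, 2020-04-08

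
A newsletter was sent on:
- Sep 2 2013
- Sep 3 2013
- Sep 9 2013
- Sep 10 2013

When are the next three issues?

The gap pattern 1, 6, 1 repeats every 2 events.
These are the Mondays and Tuesdays of each week.
Next Monday: Sep 16 2013.
The following Tuesday is Sep 17 2013.
The following Monday is Sep 23 2013.

Sep 16 2013, Sep 17 2013, Sep 23 2013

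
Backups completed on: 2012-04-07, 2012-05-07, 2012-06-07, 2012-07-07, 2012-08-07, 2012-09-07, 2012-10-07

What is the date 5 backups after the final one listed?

Each date is the 7th; the gaps (30, 31, 30, 31, 31, 30) track the month lengths.
The rule is the 7th of each month.
Next: November 2012 → 2012-11-07.
December 2012: 2012-12-07.
January 2013: 2013-01-07.
February 2013: 2013-02-07.
March 2013: 2013-03-07.

2013-03-07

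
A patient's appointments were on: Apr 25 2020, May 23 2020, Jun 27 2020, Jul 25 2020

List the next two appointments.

Aug 22 2020, Sep 26 2020

Gaps: 28, 35, 28 days — a mix of 28 and 35. Every date is a Saturday.
Each is the 4th Saturday of its month.
4th Saturday of August 2020: Aug 22 2020.
4th Saturday of September 2020: Sep 26 2020.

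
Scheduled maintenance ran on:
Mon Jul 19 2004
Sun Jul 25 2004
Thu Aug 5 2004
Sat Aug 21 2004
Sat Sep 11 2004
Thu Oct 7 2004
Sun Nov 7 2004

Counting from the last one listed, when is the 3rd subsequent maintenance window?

Thu Mar 10 2005

Intervals are 6, 11, 16, 21, 26, 31 days — an arithmetic progression with common difference 5.
Next gap: 36 days. Sun Nov 7 2004 + 36 days = Mon Dec 13 2004.
Next gap: 41 days. Mon Dec 13 2004 + 41 days = Sun Jan 23 2005.
Next gap: 46 days. Sun Jan 23 2005 + 46 days = Thu Mar 10 2005.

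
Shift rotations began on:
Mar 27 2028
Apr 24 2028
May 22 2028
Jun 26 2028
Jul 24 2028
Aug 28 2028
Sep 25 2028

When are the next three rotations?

All dates are Mondays, 28, 28, 35, 28, 35, 28 days apart.
Specifically, the 4th Monday of each month.
October 2028 — 4th Monday is Oct 23 2028.
4th Monday of November 2028: Nov 27 2028.
4th Monday of December 2028: Dec 25 2028.

Oct 23 2028, Nov 27 2028, Dec 25 2028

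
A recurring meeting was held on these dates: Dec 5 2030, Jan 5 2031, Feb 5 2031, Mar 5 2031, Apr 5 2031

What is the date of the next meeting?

May 5 2031

Gaps: 31, 31, 28, 31 days — not constant. Every event is on the 5th of the month.
Pattern: the 5th of each month.
May 2031: May 5 2031.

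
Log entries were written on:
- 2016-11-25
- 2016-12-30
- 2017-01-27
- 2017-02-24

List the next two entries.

2017-03-31, 2017-04-28

Every date is a Friday; gaps 35, 28, 28 days.
Each is the last Friday of its month (at least one falls on the 29th or later, ruling out '4th Friday').
March 2017 ends with Friday 2017-03-31.
April 2017 ends with Friday 2017-04-28.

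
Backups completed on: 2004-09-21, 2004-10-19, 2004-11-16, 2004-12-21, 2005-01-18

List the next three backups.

These are Tuesdays at 28- or 35-day spacing (28, 28, 35, 28).
The pattern: 3rd Tuesday of the month.
February 2005 — 3rd Tuesday is 2005-02-15.
3rd Tuesday of March 2005: 2005-03-15.
April 2005 — 3rd Tuesday is 2005-04-19.

2005-02-15, 2005-03-15, 2005-04-19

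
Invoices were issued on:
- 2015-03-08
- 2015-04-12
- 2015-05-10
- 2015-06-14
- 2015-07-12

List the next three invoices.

All dates are Sundays, 35, 28, 35, 28 days apart.
Specifically, the 2nd Sunday of each month.
August 2015 — 2nd Sunday is 2015-08-09.
2nd Sunday of September 2015: 2015-09-13.
October 2015 — 2nd Sunday is 2015-10-11.

2015-08-09, 2015-09-13, 2015-10-11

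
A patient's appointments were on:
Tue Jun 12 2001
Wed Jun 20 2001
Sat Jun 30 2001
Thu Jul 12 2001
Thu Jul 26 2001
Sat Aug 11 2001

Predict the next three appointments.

Wed Aug 29 2001, Tue Sep 18 2001, Wed Oct 10 2001

Intervals are 8, 10, 12, 14, 16 days — an arithmetic progression with common difference 2.
Next gap: 18 days. Sat Aug 11 2001 + 18 days = Wed Aug 29 2001.
Next gap: 20 days. Wed Aug 29 2001 + 20 days = Tue Sep 18 2001.
Next gap: 22 days. Tue Sep 18 2001 + 22 days = Wed Oct 10 2001.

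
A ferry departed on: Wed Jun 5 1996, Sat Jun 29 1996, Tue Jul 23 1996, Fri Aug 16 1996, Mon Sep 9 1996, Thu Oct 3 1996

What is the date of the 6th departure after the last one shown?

Gaps between consecutive events: 24, 24, 24, 24, 24 days — a constant 24-day interval.
Thu Oct 3 1996 + 24 days = Sun Oct 27 1996.
Sun Oct 27 1996 + 24 days = Wed Nov 20 1996.
Wed Nov 20 1996 + 24 days = Sat Dec 14 1996.
Sat Dec 14 1996 + 24 days = Tue Jan 7 1997.
Tue Jan 7 1997 + 24 days = Fri Jan 31 1997.
Fri Jan 31 1997 + 24 days = Mon Feb 24 1997.

Mon Feb 24 1997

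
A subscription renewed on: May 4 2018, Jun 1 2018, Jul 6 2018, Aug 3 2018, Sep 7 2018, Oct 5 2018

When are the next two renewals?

Gaps: 28, 35, 28, 35, 28 days — a mix of 28 and 35. Every date is a Friday.
Each is the 1st Friday of its month.
1st Friday of November 2018: Nov 2 2018.
December 2018 — 1st Friday is Dec 7 2018.

Nov 2 2018, Dec 7 2018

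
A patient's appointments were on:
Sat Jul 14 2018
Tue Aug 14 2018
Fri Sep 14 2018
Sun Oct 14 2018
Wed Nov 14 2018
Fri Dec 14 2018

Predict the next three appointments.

The day-of-month is always 14 (31, 31, 30, 31, 30 days between events).
So this recurs on the 14th of each month.
January 2019: Mon Jan 14 2019.
Next: February 2019 → Thu Feb 14 2019.
March 2019: Thu Mar 14 2019.

Mon Jan 14 2019, Thu Feb 14 2019, Thu Mar 14 2019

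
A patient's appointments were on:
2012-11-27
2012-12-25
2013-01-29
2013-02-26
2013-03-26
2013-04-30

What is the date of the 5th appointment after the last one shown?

2013-09-24

These are Tuesdays with 28, 35, 28, 28, 35-day gaps.
Each is the final Tuesday of its month — 2013-01-29 is past the 28th, so '4th Tuesday' doesn't fit.
Last Tuesday of May 2013: 2013-05-28.
June 2013 ends with Tuesday 2013-06-25.
July 2013 ends with Tuesday 2013-07-30.
Last Tuesday of August 2013: 2013-08-27.
September 2013 ends with Tuesday 2013-09-24.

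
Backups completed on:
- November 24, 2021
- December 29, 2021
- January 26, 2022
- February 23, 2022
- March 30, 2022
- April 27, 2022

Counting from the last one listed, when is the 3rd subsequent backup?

July 27, 2022

These are Wednesdays with 35, 28, 28, 35, 28-day gaps.
Each is the final Wednesday of its month — December 29, 2021 is past the 28th, so '4th Wednesday' doesn't fit.
May 2022 ends with Wednesday May 25, 2022.
June 2022 ends with Wednesday June 29, 2022.
Last Wednesday of July 2022: July 27, 2022.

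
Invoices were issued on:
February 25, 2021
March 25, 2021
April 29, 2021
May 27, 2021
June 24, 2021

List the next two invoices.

July 29, 2021; August 26, 2021

Every date is a Thursday; gaps 28, 35, 28, 28 days.
Each is the last Thursday of its month (at least one falls on the 29th or later, ruling out '4th Thursday').
Last Thursday of July 2021: July 29, 2021.
August 2021 ends with Thursday August 26, 2021.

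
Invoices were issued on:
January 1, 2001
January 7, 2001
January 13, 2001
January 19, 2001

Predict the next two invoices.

Every event comes 6 days after the last (6, 6, 6).
January 19, 2001 + 6 days = January 25, 2001.
January 25, 2001 + 6 days = January 31, 2001.

January 25, 2001; January 31, 2001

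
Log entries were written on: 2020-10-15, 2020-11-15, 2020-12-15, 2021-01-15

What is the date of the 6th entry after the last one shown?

2021-07-15

Gaps: 31, 30, 31 days — not constant. Every event is on the 15th of the month.
Pattern: the 15th of each month.
February 2021: 2021-02-15.
Next: March 2021 → 2021-03-15.
April 2021: 2021-04-15.
May 2021: 2021-05-15.
Next: June 2021 → 2021-06-15.
July 2021: 2021-07-15.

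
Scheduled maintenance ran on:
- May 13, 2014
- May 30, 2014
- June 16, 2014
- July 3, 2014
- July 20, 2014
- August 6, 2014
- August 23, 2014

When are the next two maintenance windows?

September 9, 2014; September 26, 2014

The spacing is 17, 17, 17, 17, 17, 17 days — always 17 days.
August 23, 2014 + 17 days = September 9, 2014.
September 9, 2014 + 17 days = September 26, 2014.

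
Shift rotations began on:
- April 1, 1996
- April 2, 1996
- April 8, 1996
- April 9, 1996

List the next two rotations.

The gap pattern 1, 6, 1 repeats every 2 events.
These are the Mondays and Tuesdays of each week.
The following Monday is April 15, 1996.
The following Tuesday is April 16, 1996.

April 15, 1996; April 16, 1996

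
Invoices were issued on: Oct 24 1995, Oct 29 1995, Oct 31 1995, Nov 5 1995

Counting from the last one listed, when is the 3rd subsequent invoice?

Every event lands on a Tuesday or Sunday (gaps cycle 5, 2, 5).
So the schedule is: every Tuesday and Sunday.
Next Tuesday: Nov 7 1995.
The following Sunday is Nov 12 1995.
The following Tuesday is Nov 14 1995.

Nov 14 1995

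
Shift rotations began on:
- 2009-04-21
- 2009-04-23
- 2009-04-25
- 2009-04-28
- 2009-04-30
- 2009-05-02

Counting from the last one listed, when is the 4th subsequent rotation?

Every event lands on a Tuesday or Thursday or Saturday (gaps cycle 2, 2, 3, 2, 2).
So the schedule is: every Tuesday, Thursday and Saturday.
The following Tuesday is 2009-05-05.
The following Thursday is 2009-05-07.
Next Saturday: 2009-05-09.
The following Tuesday is 2009-05-12.

2009-05-12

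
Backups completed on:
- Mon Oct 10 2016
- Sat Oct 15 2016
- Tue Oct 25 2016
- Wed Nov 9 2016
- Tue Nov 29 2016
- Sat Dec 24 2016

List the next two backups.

Mon Jan 23 2017, Mon Feb 27 2017

The spacing grows by 5 each time: 5, 10, 15, 20, 25 days.
Next gap: 30 days. Sat Dec 24 2016 + 30 days = Mon Jan 23 2017.
Next gap: 35 days. Mon Jan 23 2017 + 35 days = Mon Feb 27 2017.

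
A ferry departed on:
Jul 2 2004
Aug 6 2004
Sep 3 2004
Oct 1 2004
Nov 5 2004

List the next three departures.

Dec 3 2004, Jan 7 2005, Feb 4 2005

Gaps: 35, 28, 28, 35 days — a mix of 28 and 35. Every date is a Friday.
Each is the 1st Friday of its month.
1st Friday of December 2004: Dec 3 2004.
1st Friday of January 2005: Jan 7 2005.
February 2005 — 1st Friday is Feb 4 2005.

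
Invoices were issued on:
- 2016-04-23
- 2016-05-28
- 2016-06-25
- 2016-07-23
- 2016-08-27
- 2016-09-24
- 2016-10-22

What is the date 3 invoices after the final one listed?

All dates are Saturdays, 35, 28, 28, 35, 28, 28 days apart.
Specifically, the 4th Saturday of each month.
November 2016 — 4th Saturday is 2016-11-26.
December 2016 — 4th Saturday is 2016-12-24.
January 2017 — 4th Saturday is 2017-01-28.

2017-01-28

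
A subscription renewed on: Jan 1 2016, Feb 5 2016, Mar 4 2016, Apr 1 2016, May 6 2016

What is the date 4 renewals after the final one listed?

All dates are Fridays, 35, 28, 28, 35 days apart.
Specifically, the 1st Friday of each month.
June 2016 — 1st Friday is Jun 3 2016.
July 2016 — 1st Friday is Jul 1 2016.
August 2016 — 1st Friday is Aug 5 2016.
September 2016 — 1st Friday is Sep 2 2016.

Sep 2 2016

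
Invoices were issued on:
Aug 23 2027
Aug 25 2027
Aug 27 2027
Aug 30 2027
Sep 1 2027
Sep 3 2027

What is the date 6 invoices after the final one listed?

Sep 17 2027

The gap pattern 2, 2, 3, 2, 2 repeats every 3 events.
These are the Mondays, Wednesdays and Fridays of each week.
Next Monday: Sep 6 2027.
Next Wednesday: Sep 8 2027.
The following Friday is Sep 10 2027.
The following Monday is Sep 13 2027.
The following Wednesday is Sep 15 2027.
Next Friday: Sep 17 2027.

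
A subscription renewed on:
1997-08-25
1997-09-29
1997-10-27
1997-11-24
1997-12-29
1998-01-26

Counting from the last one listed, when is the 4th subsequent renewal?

All Mondays; the gaps (35, 28, 28, 35, 28) vary with month length.
This is the last Monday of each month.
February 1998 ends with Monday 1998-02-23.
Last Monday of March 1998: 1998-03-30.
Last Monday of April 1998: 1998-04-27.
Last Monday of May 1998: 1998-05-25.

1998-05-25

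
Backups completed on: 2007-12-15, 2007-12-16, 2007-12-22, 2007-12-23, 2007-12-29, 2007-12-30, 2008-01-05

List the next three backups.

Gaps: 1, 6, 1, 6, 1, 6 days — not constant, but cyclic with period 2.
The events fall on every Saturday and Sunday.
Next Sunday: 2008-01-06.
Next Saturday: 2008-01-12.
Next Sunday: 2008-01-13.

2008-01-06, 2008-01-12, 2008-01-13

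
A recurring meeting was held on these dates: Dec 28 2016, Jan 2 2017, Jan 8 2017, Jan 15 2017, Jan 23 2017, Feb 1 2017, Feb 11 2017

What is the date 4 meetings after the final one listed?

Apr 2 2017

The spacing grows by 1 each time: 5, 6, 7, 8, 9, 10 days.
Next gap: 11 days. Feb 11 2017 + 11 days = Feb 22 2017.
Next gap: 12 days. Feb 22 2017 + 12 days = Mar 6 2017.
Next gap: 13 days. Mar 6 2017 + 13 days = Mar 19 2017.
Next gap: 14 days. Mar 19 2017 + 14 days = Apr 2 2017.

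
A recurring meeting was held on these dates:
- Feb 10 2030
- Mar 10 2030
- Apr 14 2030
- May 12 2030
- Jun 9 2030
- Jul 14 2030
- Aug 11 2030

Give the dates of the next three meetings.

Sep 8 2030, Oct 13 2030, Nov 10 2030

All dates are Sundays, 28, 35, 28, 28, 35, 28 days apart.
Specifically, the 2nd Sunday of each month.
September 2030 — 2nd Sunday is Sep 8 2030.
October 2030 — 2nd Sunday is Oct 13 2030.
November 2030 — 2nd Sunday is Nov 10 2030.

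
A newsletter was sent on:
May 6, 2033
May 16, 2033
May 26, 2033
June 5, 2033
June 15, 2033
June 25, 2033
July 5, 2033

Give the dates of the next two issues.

July 15, 2033; July 25, 2033

Every event comes 10 days after the last (10, 10, 10, 10, 10, 10).
July 5, 2033 + 10 days = July 15, 2033.
July 15, 2033 + 10 days = July 25, 2033.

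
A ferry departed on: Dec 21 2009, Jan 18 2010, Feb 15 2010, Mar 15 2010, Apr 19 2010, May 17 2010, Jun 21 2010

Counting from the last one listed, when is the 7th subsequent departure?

These are Mondays at 28- or 35-day spacing (28, 28, 28, 35, 28, 35).
The pattern: 3rd Monday of the month.
July 2010 — 3rd Monday is Jul 19 2010.
3rd Monday of August 2010: Aug 16 2010.
3rd Monday of September 2010: Sep 20 2010.
3rd Monday of October 2010: Oct 18 2010.
November 2010 — 3rd Monday is Nov 15 2010.
December 2010 — 3rd Monday is Dec 20 2010.
3rd Monday of January 2011: Jan 17 2011.

Jan 17 2011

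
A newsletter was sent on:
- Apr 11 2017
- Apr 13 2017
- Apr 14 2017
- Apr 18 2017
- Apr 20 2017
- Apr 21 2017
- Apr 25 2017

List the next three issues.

Gaps: 2, 1, 4, 2, 1, 4 days — not constant, but cyclic with period 3.
The events fall on every Tuesday, Thursday and Friday.
Next Thursday: Apr 27 2017.
Next Friday: Apr 28 2017.
Next Tuesday: May 2 2017.

Apr 27 2017, Apr 28 2017, May 2 2017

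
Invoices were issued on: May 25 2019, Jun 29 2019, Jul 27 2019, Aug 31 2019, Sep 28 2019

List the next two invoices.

All Saturdays; the gaps (35, 28, 35, 28) vary with month length.
This is the last Saturday of each month.
October 2019 ends with Saturday Oct 26 2019.
Last Saturday of November 2019: Nov 30 2019.

Oct 26 2019, Nov 30 2019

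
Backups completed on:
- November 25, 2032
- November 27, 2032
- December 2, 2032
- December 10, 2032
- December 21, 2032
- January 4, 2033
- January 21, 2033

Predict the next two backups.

The spacing grows by 3 each time: 2, 5, 8, 11, 14, 17 days.
Next gap: 20 days. January 21, 2033 + 20 days = February 10, 2033.
Next gap: 23 days. February 10, 2033 + 23 days = March 5, 2033.

February 10, 2033; March 5, 2033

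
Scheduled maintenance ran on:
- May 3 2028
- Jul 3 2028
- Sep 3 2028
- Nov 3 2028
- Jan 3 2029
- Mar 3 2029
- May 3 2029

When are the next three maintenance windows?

Jul 3 2029, Sep 3 2029, Nov 3 2029

The day-of-month is always 3 (61, 62, 61, 61, 59, 61 days between events).
So this recurs on the 3rd of every 2 months.
Next: July 2029 → Jul 3 2029.
September 2029: Sep 3 2029.
November 2029: Nov 3 2029.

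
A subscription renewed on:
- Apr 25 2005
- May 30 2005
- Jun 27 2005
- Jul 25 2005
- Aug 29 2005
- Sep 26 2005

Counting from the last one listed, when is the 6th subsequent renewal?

These are Mondays with 35, 28, 28, 35, 28-day gaps.
Each is the final Monday of its month — May 30 2005 is past the 28th, so '4th Monday' doesn't fit.
Last Monday of October 2005: Oct 31 2005.
November 2005 ends with Monday Nov 28 2005.
December 2005 ends with Monday Dec 26 2005.
Last Monday of January 2006: Jan 30 2006.
February 2006 ends with Monday Feb 27 2006.
March 2006 ends with Monday Mar 27 2006.

Mar 27 2006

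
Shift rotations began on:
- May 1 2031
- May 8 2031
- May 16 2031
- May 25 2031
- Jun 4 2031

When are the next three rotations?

Intervals are 7, 8, 9, 10 days — an arithmetic progression with common difference 1.
Next gap: 11 days. Jun 4 2031 + 11 days = Jun 15 2031.
Next gap: 12 days. Jun 15 2031 + 12 days = Jun 27 2031.
Next gap: 13 days. Jun 27 2031 + 13 days = Jul 10 2031.

Jun 15 2031, Jun 27 2031, Jul 10 2031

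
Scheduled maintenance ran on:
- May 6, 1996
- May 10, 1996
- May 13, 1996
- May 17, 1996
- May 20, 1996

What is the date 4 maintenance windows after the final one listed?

The gap pattern 4, 3, 4, 3 repeats every 2 events.
These are the Mondays and Fridays of each week.
Next Friday: May 24, 1996.
Next Monday: May 27, 1996.
Next Friday: May 31, 1996.
Next Monday: June 3, 1996.

June 3, 1996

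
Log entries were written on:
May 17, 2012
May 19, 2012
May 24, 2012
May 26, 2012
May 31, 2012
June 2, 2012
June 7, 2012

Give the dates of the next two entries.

The gap pattern 2, 5, 2, 5, 2, 5 repeats every 2 events.
These are the Thursdays and Saturdays of each week.
The following Saturday is June 9, 2012.
The following Thursday is June 14, 2012.

June 9, 2012; June 14, 2012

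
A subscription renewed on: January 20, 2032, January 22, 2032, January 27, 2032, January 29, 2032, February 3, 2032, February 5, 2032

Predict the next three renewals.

Gaps: 2, 5, 2, 5, 2 days — not constant, but cyclic with period 2.
The events fall on every Tuesday and Thursday.
The following Tuesday is February 10, 2032.
Next Thursday: February 12, 2032.
The following Tuesday is February 17, 2032.

February 10, 2032; February 12, 2032; February 17, 2032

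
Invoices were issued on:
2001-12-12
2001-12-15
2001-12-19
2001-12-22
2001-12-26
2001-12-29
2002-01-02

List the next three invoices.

Every event lands on a Wednesday or Saturday (gaps cycle 3, 4, 3, 4, 3, 4).
So the schedule is: every Wednesday and Saturday.
The following Saturday is 2002-01-05.
The following Wednesday is 2002-01-09.
Next Saturday: 2002-01-12.

2002-01-05, 2002-01-09, 2002-01-12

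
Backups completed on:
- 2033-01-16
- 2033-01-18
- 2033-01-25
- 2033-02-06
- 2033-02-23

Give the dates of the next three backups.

2033-03-17, 2033-04-13, 2033-05-15

Gaps: 2, 7, 12, 17 days — each gap is 5 larger than the previous one.
Next gap: 22 days. 2033-02-23 + 22 days = 2033-03-17.
Next gap: 27 days. 2033-03-17 + 27 days = 2033-04-13.
Next gap: 32 days. 2033-04-13 + 32 days = 2033-05-15.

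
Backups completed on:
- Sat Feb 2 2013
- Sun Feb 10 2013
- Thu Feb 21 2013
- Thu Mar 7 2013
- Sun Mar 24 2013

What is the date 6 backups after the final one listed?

Thu Sep 5 2013

Gaps: 8, 11, 14, 17 days — each gap is 3 larger than the previous one.
Next gap: 20 days. Sun Mar 24 2013 + 20 days = Sat Apr 13 2013.
Next gap: 23 days. Sat Apr 13 2013 + 23 days = Mon May 6 2013.
Next gap: 26 days. Mon May 6 2013 + 26 days = Sat Jun 1 2013.
Next gap: 29 days. Sat Jun 1 2013 + 29 days = Sun Jun 30 2013.
Next gap: 32 days. Sun Jun 30 2013 + 32 days = Thu Aug 1 2013.
Next gap: 35 days. Thu Aug 1 2013 + 35 days = Thu Sep 5 2013.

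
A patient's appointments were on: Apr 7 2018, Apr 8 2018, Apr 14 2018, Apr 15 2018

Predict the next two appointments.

Apr 21 2018, Apr 22 2018

Every event lands on a Saturday or Sunday (gaps cycle 1, 6, 1).
So the schedule is: every Saturday and Sunday.
Next Saturday: Apr 21 2018.
The following Sunday is Apr 22 2018.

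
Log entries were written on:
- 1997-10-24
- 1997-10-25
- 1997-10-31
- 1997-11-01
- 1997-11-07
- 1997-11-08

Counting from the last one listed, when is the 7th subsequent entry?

1997-12-05

The gap pattern 1, 6, 1, 6, 1 repeats every 2 events.
These are the Fridays and Saturdays of each week.
The following Friday is 1997-11-14.
Next Saturday: 1997-11-15.
The following Friday is 1997-11-21.
The following Saturday is 1997-11-22.
Next Friday: 1997-11-28.
Next Saturday: 1997-11-29.
Next Friday: 1997-12-05.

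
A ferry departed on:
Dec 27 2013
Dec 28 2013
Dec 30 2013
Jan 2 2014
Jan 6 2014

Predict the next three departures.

Intervals are 1, 2, 3, 4 days — an arithmetic progression with common difference 1.
Next gap: 5 days. Jan 6 2014 + 5 days = Jan 11 2014.
Next gap: 6 days. Jan 11 2014 + 6 days = Jan 17 2014.
Next gap: 7 days. Jan 17 2014 + 7 days = Jan 24 2014.

Jan 11 2014, Jan 17 2014, Jan 24 2014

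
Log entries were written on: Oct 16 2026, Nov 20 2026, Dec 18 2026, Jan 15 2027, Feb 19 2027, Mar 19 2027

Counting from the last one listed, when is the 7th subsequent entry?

Oct 15 2027

Gaps: 35, 28, 28, 35, 28 days — a mix of 28 and 35. Every date is a Friday.
Each is the 3rd Friday of its month.
3rd Friday of April 2027: Apr 16 2027.
3rd Friday of May 2027: May 21 2027.
June 2027 — 3rd Friday is Jun 18 2027.
July 2027 — 3rd Friday is Jul 16 2027.
3rd Friday of August 2027: Aug 20 2027.
3rd Friday of September 2027: Sep 17 2027.
3rd Friday of October 2027: Oct 15 2027.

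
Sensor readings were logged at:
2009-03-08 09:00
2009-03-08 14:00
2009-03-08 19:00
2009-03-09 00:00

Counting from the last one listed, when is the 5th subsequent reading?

2009-03-10 01:00

Gaps: 5, 5, 5 hours — each event is 5 hours after the previous one.
2009-03-09 00:00 + 5 h = 2009-03-09 05:00.
2009-03-09 05:00 + 5 h = 2009-03-09 10:00.
2009-03-09 10:00 + 5 h = 2009-03-09 15:00.
2009-03-09 15:00 + 5 h = 2009-03-09 20:00.
2009-03-09 20:00 + 5 h = 2009-03-10 01:00.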